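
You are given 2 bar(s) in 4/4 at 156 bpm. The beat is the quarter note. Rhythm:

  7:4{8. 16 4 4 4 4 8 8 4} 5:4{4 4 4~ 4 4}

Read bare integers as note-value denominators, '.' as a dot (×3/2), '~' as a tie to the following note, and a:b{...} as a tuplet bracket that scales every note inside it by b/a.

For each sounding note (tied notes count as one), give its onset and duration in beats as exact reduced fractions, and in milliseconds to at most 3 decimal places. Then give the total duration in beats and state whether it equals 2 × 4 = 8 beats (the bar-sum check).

1) 0.0ms=0b +164.835ms=3/7b
2) 164.835ms=3/7b +54.945ms=1/7b
3) 219.78ms=4/7b +219.78ms=4/7b
4) 439.56ms=8/7b +219.78ms=4/7b
5) 659.341ms=12/7b +219.78ms=4/7b
6) 879.121ms=16/7b +219.78ms=4/7b
7) 1098.901ms=20/7b +109.89ms=2/7b
8) 1208.791ms=22/7b +109.89ms=2/7b
9) 1318.681ms=24/7b +219.78ms=4/7b
10) 1538.462ms=4b +307.692ms=4/5b
11) 1846.154ms=24/5b +307.692ms=4/5b
12) 2153.846ms=28/5b +615.385ms=8/5b
13) 2769.231ms=36/5b +307.692ms=4/5b
Σ=8b of 8 (156bpm 4/4) — PASS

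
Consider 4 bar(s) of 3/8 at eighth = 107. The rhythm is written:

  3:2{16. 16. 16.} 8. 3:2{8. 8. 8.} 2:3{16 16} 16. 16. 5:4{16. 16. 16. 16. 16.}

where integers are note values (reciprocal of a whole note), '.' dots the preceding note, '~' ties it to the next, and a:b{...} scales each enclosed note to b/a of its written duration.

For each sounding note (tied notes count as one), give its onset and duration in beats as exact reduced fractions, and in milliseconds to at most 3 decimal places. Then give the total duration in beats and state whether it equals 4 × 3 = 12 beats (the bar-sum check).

1) 0.0ms=0b +280.374ms=1/2b
2) 280.374ms=1/2b +280.374ms=1/2b
3) 560.748ms=1b +280.374ms=1/2b
4) 841.121ms=3/2b +841.121ms=3/2b
5) 1682.243ms=3b +560.748ms=1b
6) 2242.991ms=4b +560.748ms=1b
7) 2803.738ms=5b +560.748ms=1b
8) 3364.486ms=6b +420.561ms=3/4b
9) 3785.047ms=27/4b +420.561ms=3/4b
10) 4205.607ms=15/2b +420.561ms=3/4b
11) 4626.168ms=33/4b +420.561ms=3/4b
12) 5046.729ms=9b +336.449ms=3/5b
13) 5383.178ms=48/5b +336.449ms=3/5b
14) 5719.626ms=51/5b +336.449ms=3/5b
15) 6056.075ms=54/5b +336.449ms=3/5b
16) 6392.523ms=57/5b +336.449ms=3/5b
Σ=12b of 12 (107bpm 3/8) — PASS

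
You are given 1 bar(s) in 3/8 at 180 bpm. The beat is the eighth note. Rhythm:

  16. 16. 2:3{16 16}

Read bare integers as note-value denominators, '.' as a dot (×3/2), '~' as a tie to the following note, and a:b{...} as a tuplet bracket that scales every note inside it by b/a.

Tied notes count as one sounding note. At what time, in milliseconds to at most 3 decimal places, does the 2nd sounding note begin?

note 2 onset = 3/4b = 250.0ms

1. 0.0ms @ 0 + 250.0ms (3/4)
2. 250.0ms @ 3/4 + 250.0ms (3/4)
3. 500.0ms @ 3/2 + 250.0ms (3/4)
4. 750.0ms @ 9/4 + 250.0ms (3/4)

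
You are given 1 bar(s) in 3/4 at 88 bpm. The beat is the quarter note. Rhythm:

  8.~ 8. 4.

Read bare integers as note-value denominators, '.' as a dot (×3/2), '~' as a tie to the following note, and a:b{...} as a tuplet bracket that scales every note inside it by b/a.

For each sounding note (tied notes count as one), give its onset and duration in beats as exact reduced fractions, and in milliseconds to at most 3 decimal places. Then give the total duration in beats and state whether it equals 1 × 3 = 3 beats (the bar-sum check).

1) 0.0ms=0b +1022.727ms=3/2b
2) 1022.727ms=3/2b +1022.727ms=3/2b
Σ=3b of 3 (88bpm 3/4) — PASS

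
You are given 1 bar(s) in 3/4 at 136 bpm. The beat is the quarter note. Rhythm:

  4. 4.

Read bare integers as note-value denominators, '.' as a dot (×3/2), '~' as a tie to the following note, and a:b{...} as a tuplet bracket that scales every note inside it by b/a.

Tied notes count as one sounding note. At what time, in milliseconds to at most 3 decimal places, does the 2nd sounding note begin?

note 2 onset = 3/2b = 661.765ms

1. 0.0ms @ 0 + 661.765ms (3/2)
2. 661.765ms @ 3/2 + 661.765ms (3/2)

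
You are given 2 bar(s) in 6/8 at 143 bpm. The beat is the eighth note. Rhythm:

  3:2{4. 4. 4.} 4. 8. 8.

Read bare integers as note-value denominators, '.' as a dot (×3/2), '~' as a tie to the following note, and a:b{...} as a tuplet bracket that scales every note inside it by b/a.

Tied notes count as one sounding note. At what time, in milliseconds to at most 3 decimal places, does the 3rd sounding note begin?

note 3 onset = 4b = 1678.322ms

1. 0.0ms @ 0 + 839.161ms (2)
2. 839.161ms @ 2 + 839.161ms (2)
3. 1678.322ms @ 4 + 839.161ms (2)
4. 2517.483ms @ 6 + 1258.741ms (3)
5. 3776.224ms @ 9 + 629.371ms (3/2)
6. 4405.594ms @ 21/2 + 629.371ms (3/2)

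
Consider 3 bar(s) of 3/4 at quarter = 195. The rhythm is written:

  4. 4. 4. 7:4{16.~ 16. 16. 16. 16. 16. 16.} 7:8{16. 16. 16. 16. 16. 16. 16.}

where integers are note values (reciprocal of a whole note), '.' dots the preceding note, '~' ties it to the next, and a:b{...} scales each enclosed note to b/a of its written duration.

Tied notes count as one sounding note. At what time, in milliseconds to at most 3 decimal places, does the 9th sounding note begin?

note 9 onset = 81/14b = 1780.22ms

1. 0.0ms @ 0 + 461.538ms (3/2)
2. 461.538ms @ 3/2 + 461.538ms (3/2)
3. 923.077ms @ 3 + 461.538ms (3/2)
4. 1384.615ms @ 9/2 + 131.868ms (3/7)
5. 1516.484ms @ 69/14 + 65.934ms (3/14)
6. 1582.418ms @ 36/7 + 65.934ms (3/14)
7. 1648.352ms @ 75/14 + 65.934ms (3/14)
8. 1714.286ms @ 39/7 + 65.934ms (3/14)
9. 1780.22ms @ 81/14 + 65.934ms (3/14)
10. 1846.154ms @ 6 + 131.868ms (3/7)
11. 1978.022ms @ 45/7 + 131.868ms (3/7)
12. 2109.89ms @ 48/7 + 131.868ms (3/7)
13. 2241.758ms @ 51/7 + 131.868ms (3/7)
14. 2373.626ms @ 54/7 + 131.868ms (3/7)
15. 2505.495ms @ 57/7 + 131.868ms (3/7)
16. 2637.363ms @ 60/7 + 131.868ms (3/7)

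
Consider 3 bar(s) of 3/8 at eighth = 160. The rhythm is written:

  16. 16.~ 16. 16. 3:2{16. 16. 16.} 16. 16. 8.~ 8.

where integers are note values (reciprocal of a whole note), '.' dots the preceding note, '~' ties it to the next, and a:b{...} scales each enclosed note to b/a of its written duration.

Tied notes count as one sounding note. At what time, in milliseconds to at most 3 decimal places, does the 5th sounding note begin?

1. 0.0ms @ 0 + 281.25ms (3/4)
2. 281.25ms @ 3/4 + 562.5ms (3/2)
3. 843.75ms @ 9/4 + 281.25ms (3/4)
4. 1125.0ms @ 3 + 187.5ms (1/2)
5. 1312.5ms @ 7/2 + 187.5ms (1/2)
6. 1500.0ms @ 4 + 187.5ms (1/2)
7. 1687.5ms @ 9/2 + 281.25ms (3/4)
8. 1968.75ms @ 21/4 + 281.25ms (3/4)
9. 2250.0ms @ 6 + 1125.0ms (3)

note 5 onset = 7/2b = 1312.5ms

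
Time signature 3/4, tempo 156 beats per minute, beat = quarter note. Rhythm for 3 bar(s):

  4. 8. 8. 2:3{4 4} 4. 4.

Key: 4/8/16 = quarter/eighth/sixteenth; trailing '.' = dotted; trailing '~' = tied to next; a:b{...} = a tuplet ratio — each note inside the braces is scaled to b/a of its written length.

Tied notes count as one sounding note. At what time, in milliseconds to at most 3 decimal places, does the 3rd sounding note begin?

note 3 onset = 9/4b = 865.385ms

1. 0.0ms @ 0 + 576.923ms (3/2)
2. 576.923ms @ 3/2 + 288.462ms (3/4)
3. 865.385ms @ 9/4 + 288.462ms (3/4)
4. 1153.846ms @ 3 + 576.923ms (3/2)
5. 1730.769ms @ 9/2 + 576.923ms (3/2)
6. 2307.692ms @ 6 + 576.923ms (3/2)
7. 2884.615ms @ 15/2 + 576.923ms (3/2)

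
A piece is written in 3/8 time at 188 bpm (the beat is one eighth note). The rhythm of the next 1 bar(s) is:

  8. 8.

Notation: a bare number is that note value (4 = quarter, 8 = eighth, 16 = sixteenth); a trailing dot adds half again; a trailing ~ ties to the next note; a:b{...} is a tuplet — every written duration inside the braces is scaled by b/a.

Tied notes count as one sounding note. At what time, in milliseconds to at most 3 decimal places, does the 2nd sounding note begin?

note 2 onset = 3/2b = 478.723ms

1. 0.0ms @ 0 + 478.723ms (3/2)
2. 478.723ms @ 3/2 + 478.723ms (3/2)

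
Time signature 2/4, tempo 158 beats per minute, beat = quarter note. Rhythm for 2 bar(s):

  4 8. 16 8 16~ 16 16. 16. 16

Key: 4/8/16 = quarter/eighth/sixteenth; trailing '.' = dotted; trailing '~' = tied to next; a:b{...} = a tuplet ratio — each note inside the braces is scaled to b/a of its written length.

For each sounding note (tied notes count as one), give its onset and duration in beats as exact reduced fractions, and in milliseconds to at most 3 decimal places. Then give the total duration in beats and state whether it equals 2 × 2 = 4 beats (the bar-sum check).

1) 0.0ms=0b +379.747ms=1b
2) 379.747ms=1b +284.81ms=3/4b
3) 664.557ms=7/4b +94.937ms=1/4b
4) 759.494ms=2b +189.873ms=1/2b
5) 949.367ms=5/2b +189.873ms=1/2b
6) 1139.241ms=3b +142.405ms=3/8b
7) 1281.646ms=27/8b +142.405ms=3/8b
8) 1424.051ms=15/4b +94.937ms=1/4b
Σ=4b of 4 (158bpm 2/4) — PASS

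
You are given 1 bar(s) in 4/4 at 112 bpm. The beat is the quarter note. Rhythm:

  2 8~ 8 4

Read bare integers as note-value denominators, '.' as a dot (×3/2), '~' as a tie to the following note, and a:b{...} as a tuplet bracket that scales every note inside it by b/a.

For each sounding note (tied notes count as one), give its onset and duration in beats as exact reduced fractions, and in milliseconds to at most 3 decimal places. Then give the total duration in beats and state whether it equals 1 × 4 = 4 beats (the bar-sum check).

1) 0.0ms=0b +1071.429ms=2b
2) 1071.429ms=2b +535.714ms=1b
3) 1607.143ms=3b +535.714ms=1b
Σ=4b of 4 (112bpm 4/4) — PASS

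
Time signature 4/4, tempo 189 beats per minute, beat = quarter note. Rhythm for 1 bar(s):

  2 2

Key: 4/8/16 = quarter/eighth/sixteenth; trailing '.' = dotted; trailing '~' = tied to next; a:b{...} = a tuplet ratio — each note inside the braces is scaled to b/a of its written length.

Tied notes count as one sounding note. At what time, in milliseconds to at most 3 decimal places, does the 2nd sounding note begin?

note 2 onset = 2b = 634.921ms

1. 0.0ms @ 0 + 634.921ms (2)
2. 634.921ms @ 2 + 634.921ms (2)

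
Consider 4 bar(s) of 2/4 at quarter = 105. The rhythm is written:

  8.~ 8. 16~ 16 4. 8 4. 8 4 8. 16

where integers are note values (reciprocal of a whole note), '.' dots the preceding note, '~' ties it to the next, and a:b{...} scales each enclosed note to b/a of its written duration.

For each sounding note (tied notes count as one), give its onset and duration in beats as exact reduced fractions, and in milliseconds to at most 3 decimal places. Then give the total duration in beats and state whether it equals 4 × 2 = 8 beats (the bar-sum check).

1) 0.0ms=0b +857.143ms=3/2b
2) 857.143ms=3/2b +285.714ms=1/2b
3) 1142.857ms=2b +857.143ms=3/2b
4) 2000.0ms=7/2b +285.714ms=1/2b
5) 2285.714ms=4b +857.143ms=3/2b
6) 3142.857ms=11/2b +285.714ms=1/2b
7) 3428.571ms=6b +571.429ms=1b
8) 4000.0ms=7b +428.571ms=3/4b
9) 4428.571ms=31/4b +142.857ms=1/4b
Σ=8b of 8 (105bpm 2/4) — PASS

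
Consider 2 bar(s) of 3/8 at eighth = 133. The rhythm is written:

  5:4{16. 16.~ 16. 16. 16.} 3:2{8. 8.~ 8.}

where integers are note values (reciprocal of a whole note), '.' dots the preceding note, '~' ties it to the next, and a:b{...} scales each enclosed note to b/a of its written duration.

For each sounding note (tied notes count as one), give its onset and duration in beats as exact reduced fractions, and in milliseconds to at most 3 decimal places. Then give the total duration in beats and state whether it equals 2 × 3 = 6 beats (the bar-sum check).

1) 0.0ms=0b +270.677ms=3/5b
2) 270.677ms=3/5b +541.353ms=6/5b
3) 812.03ms=9/5b +270.677ms=3/5b
4) 1082.707ms=12/5b +270.677ms=3/5b
5) 1353.383ms=3b +451.128ms=1b
6) 1804.511ms=4b +902.256ms=2b
Σ=6b of 6 (133bpm 3/8) — PASS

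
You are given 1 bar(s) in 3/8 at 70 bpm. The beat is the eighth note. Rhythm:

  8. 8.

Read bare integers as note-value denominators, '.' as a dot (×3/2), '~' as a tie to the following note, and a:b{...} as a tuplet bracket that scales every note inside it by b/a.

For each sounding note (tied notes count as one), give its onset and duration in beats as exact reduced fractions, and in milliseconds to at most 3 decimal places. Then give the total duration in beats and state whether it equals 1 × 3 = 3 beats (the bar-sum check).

1) 0.0ms=0b +1285.714ms=3/2b
2) 1285.714ms=3/2b +1285.714ms=3/2b
Σ=3b of 3 (70bpm 3/8) — PASS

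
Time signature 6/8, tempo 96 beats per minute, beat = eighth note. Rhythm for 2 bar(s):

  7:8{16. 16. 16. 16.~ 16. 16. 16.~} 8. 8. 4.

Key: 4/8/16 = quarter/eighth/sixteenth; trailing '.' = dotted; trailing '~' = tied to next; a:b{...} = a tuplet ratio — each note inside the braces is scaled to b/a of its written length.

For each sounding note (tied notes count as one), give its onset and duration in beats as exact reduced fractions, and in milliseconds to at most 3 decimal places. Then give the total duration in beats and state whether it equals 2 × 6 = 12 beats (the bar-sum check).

1) 0.0ms=0b +535.714ms=6/7b
2) 535.714ms=6/7b +535.714ms=6/7b
3) 1071.429ms=12/7b +535.714ms=6/7b
4) 1607.143ms=18/7b +1071.429ms=12/7b
5) 2678.571ms=30/7b +535.714ms=6/7b
6) 3214.286ms=36/7b +1473.214ms=33/14b
7) 4687.5ms=15/2b +937.5ms=3/2b
8) 5625.0ms=9b +1875.0ms=3b
Σ=12b of 12 (96bpm 6/8) — PASS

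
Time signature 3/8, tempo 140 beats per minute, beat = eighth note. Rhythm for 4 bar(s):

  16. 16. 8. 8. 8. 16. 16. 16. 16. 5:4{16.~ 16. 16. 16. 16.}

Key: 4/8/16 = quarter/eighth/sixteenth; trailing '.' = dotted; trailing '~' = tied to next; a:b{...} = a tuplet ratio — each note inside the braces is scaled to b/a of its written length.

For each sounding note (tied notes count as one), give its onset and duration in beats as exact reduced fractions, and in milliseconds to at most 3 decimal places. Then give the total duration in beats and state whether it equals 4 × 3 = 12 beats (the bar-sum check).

1) 0.0ms=0b +321.429ms=3/4b
2) 321.429ms=3/4b +321.429ms=3/4b
3) 642.857ms=3/2b +642.857ms=3/2b
4) 1285.714ms=3b +642.857ms=3/2b
5) 1928.571ms=9/2b +642.857ms=3/2b
6) 2571.429ms=6b +321.429ms=3/4b
7) 2892.857ms=27/4b +321.429ms=3/4b
8) 3214.286ms=15/2b +321.429ms=3/4b
9) 3535.714ms=33/4b +321.429ms=3/4b
10) 3857.143ms=9b +514.286ms=6/5b
11) 4371.429ms=51/5b +257.143ms=3/5b
12) 4628.571ms=54/5b +257.143ms=3/5b
13) 4885.714ms=57/5b +257.143ms=3/5b
Σ=12b of 12 (140bpm 3/8) — PASS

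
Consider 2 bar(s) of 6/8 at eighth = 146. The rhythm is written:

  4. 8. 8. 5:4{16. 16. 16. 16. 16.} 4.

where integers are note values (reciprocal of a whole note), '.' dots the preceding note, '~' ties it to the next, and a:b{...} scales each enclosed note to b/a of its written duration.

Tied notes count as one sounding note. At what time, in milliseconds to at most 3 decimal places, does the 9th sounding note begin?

1. 0.0ms @ 0 + 1232.877ms (3)
2. 1232.877ms @ 3 + 616.438ms (3/2)
3. 1849.315ms @ 9/2 + 616.438ms (3/2)
4. 2465.753ms @ 6 + 246.575ms (3/5)
5. 2712.329ms @ 33/5 + 246.575ms (3/5)
6. 2958.904ms @ 36/5 + 246.575ms (3/5)
7. 3205.479ms @ 39/5 + 246.575ms (3/5)
8. 3452.055ms @ 42/5 + 246.575ms (3/5)
9. 3698.63ms @ 9 + 1232.877ms (3)

note 9 onset = 9b = 3698.63ms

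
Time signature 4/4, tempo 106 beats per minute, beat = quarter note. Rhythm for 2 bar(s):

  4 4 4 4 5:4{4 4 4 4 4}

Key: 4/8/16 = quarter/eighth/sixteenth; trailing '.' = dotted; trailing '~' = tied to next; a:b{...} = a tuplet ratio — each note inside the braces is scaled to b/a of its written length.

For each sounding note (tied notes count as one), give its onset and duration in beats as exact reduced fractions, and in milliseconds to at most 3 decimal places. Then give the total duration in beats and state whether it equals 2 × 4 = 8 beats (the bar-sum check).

1) 0.0ms=0b +566.038ms=1b
2) 566.038ms=1b +566.038ms=1b
3) 1132.075ms=2b +566.038ms=1b
4) 1698.113ms=3b +566.038ms=1b
5) 2264.151ms=4b +452.83ms=4/5b
6) 2716.981ms=24/5b +452.83ms=4/5b
7) 3169.811ms=28/5b +452.83ms=4/5b
8) 3622.642ms=32/5b +452.83ms=4/5b
9) 4075.472ms=36/5b +452.83ms=4/5b
Σ=8b of 8 (106bpm 4/4) — PASS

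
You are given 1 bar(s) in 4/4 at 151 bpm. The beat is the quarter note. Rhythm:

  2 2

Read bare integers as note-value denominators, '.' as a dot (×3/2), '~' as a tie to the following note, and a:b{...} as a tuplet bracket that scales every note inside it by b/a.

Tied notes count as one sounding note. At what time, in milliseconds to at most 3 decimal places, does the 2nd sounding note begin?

note 2 onset = 2b = 794.702ms

1. 0.0ms @ 0 + 794.702ms (2)
2. 794.702ms @ 2 + 794.702ms (2)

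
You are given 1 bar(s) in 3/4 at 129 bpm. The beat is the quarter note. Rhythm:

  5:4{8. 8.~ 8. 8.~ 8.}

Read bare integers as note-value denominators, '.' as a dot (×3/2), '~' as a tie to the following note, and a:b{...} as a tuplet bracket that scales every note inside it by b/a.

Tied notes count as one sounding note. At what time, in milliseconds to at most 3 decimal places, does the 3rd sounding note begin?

1. 0.0ms @ 0 + 279.07ms (3/5)
2. 279.07ms @ 3/5 + 558.14ms (6/5)
3. 837.209ms @ 9/5 + 558.14ms (6/5)

note 3 onset = 9/5b = 837.209ms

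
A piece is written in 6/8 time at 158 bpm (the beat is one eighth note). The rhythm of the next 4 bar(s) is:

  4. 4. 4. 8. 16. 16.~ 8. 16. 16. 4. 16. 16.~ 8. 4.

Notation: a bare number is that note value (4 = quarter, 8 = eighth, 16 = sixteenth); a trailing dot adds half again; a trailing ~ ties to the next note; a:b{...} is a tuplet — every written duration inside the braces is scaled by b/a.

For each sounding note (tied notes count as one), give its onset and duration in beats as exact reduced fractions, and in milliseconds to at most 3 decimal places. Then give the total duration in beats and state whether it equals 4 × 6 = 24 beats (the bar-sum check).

1) 0.0ms=0b +1139.241ms=3b
2) 1139.241ms=3b +1139.241ms=3b
3) 2278.481ms=6b +1139.241ms=3b
4) 3417.722ms=9b +569.62ms=3/2b
5) 3987.342ms=21/2b +284.81ms=3/4b
6) 4272.152ms=45/4b +854.43ms=9/4b
7) 5126.582ms=27/2b +284.81ms=3/4b
8) 5411.392ms=57/4b +284.81ms=3/4b
9) 5696.203ms=15b +1139.241ms=3b
10) 6835.443ms=18b +284.81ms=3/4b
11) 7120.253ms=75/4b +854.43ms=9/4b
12) 7974.684ms=21b +1139.241ms=3b
Σ=24b of 24 (158bpm 6/8) — PASS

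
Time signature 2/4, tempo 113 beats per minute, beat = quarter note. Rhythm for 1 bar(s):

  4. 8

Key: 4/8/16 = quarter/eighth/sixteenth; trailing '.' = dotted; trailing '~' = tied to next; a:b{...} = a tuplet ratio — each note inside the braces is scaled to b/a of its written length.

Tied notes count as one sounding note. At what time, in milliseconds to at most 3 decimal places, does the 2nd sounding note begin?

note 2 onset = 3/2b = 796.46ms

1. 0.0ms @ 0 + 796.46ms (3/2)
2. 796.46ms @ 3/2 + 265.487ms (1/2)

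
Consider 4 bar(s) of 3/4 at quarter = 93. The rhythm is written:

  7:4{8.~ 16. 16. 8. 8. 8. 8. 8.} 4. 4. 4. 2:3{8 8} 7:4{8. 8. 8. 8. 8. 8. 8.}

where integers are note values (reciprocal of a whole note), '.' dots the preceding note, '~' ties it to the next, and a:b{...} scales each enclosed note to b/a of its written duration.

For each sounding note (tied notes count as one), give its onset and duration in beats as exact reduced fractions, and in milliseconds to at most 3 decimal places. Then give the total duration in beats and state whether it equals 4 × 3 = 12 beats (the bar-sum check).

1) 0.0ms=0b +414.747ms=9/14b
2) 414.747ms=9/14b +138.249ms=3/14b
3) 552.995ms=6/7b +276.498ms=3/7b
4) 829.493ms=9/7b +276.498ms=3/7b
5) 1105.991ms=12/7b +276.498ms=3/7b
6) 1382.488ms=15/7b +276.498ms=3/7b
7) 1658.986ms=18/7b +276.498ms=3/7b
8) 1935.484ms=3b +967.742ms=3/2b
9) 2903.226ms=9/2b +967.742ms=3/2b
10) 3870.968ms=6b +967.742ms=3/2b
11) 4838.71ms=15/2b +483.871ms=3/4b
12) 5322.581ms=33/4b +483.871ms=3/4b
13) 5806.452ms=9b +276.498ms=3/7b
14) 6082.949ms=66/7b +276.498ms=3/7b
15) 6359.447ms=69/7b +276.498ms=3/7b
16) 6635.945ms=72/7b +276.498ms=3/7b
17) 6912.442ms=75/7b +276.498ms=3/7b
18) 7188.94ms=78/7b +276.498ms=3/7b
19) 7465.438ms=81/7b +276.498ms=3/7b
Σ=12b of 12 (93bpm 3/4) — PASS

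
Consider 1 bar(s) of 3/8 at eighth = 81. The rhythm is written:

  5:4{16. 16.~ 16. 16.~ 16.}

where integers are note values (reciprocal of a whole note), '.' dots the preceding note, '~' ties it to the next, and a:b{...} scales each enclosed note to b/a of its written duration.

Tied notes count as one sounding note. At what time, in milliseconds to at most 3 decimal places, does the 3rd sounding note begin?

note 3 onset = 9/5b = 1333.333ms

1. 0.0ms @ 0 + 444.444ms (3/5)
2. 444.444ms @ 3/5 + 888.889ms (6/5)
3. 1333.333ms @ 9/5 + 888.889ms (6/5)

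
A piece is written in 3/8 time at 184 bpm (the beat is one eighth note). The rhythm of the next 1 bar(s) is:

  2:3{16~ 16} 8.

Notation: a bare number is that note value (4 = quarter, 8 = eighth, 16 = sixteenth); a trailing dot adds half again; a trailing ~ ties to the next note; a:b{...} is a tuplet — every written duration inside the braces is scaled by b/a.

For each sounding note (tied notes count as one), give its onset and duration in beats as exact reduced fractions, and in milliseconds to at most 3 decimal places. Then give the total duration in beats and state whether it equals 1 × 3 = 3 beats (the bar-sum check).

1) 0.0ms=0b +489.13ms=3/2b
2) 489.13ms=3/2b +489.13ms=3/2b
Σ=3b of 3 (184bpm 3/8) — PASS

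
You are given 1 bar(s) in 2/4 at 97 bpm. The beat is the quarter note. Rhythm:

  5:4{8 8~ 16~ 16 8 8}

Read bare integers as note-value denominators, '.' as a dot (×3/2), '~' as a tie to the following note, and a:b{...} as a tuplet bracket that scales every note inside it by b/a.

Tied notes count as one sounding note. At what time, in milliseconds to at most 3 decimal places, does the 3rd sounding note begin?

note 3 onset = 6/5b = 742.268ms

1. 0.0ms @ 0 + 247.423ms (2/5)
2. 247.423ms @ 2/5 + 494.845ms (4/5)
3. 742.268ms @ 6/5 + 247.423ms (2/5)
4. 989.691ms @ 8/5 + 247.423ms (2/5)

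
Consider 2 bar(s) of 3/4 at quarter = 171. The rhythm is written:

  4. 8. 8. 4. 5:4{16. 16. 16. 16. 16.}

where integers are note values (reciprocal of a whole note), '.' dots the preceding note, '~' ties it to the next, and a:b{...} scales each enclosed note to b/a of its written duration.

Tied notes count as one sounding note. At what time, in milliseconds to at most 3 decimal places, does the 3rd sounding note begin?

note 3 onset = 9/4b = 789.474ms

1. 0.0ms @ 0 + 526.316ms (3/2)
2. 526.316ms @ 3/2 + 263.158ms (3/4)
3. 789.474ms @ 9/4 + 263.158ms (3/4)
4. 1052.632ms @ 3 + 526.316ms (3/2)
5. 1578.947ms @ 9/2 + 105.263ms (3/10)
6. 1684.211ms @ 24/5 + 105.263ms (3/10)
7. 1789.474ms @ 51/10 + 105.263ms (3/10)
8. 1894.737ms @ 27/5 + 105.263ms (3/10)
9. 2000.0ms @ 57/10 + 105.263ms (3/10)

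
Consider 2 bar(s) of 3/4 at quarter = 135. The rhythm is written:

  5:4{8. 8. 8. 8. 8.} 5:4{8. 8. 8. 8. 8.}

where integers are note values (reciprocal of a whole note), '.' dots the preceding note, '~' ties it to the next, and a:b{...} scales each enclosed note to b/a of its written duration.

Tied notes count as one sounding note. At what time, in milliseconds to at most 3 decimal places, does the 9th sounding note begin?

1. 0.0ms @ 0 + 266.667ms (3/5)
2. 266.667ms @ 3/5 + 266.667ms (3/5)
3. 533.333ms @ 6/5 + 266.667ms (3/5)
4. 800.0ms @ 9/5 + 266.667ms (3/5)
5. 1066.667ms @ 12/5 + 266.667ms (3/5)
6. 1333.333ms @ 3 + 266.667ms (3/5)
7. 1600.0ms @ 18/5 + 266.667ms (3/5)
8. 1866.667ms @ 21/5 + 266.667ms (3/5)
9. 2133.333ms @ 24/5 + 266.667ms (3/5)
10. 2400.0ms @ 27/5 + 266.667ms (3/5)

note 9 onset = 24/5b = 2133.333ms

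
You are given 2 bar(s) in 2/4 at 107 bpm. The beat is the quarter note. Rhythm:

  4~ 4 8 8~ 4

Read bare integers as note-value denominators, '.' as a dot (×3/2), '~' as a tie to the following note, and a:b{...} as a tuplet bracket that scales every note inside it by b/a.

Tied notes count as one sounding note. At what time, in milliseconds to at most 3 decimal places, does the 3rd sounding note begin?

note 3 onset = 5/2b = 1401.869ms

1. 0.0ms @ 0 + 1121.495ms (2)
2. 1121.495ms @ 2 + 280.374ms (1/2)
3. 1401.869ms @ 5/2 + 841.121ms (3/2)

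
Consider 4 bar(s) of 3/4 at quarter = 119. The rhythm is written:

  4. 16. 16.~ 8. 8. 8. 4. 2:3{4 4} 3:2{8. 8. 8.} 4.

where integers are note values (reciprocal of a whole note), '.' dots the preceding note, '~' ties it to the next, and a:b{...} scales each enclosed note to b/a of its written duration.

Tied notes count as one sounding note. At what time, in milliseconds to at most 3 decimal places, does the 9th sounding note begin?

1. 0.0ms @ 0 + 756.303ms (3/2)
2. 756.303ms @ 3/2 + 189.076ms (3/8)
3. 945.378ms @ 15/8 + 567.227ms (9/8)
4. 1512.605ms @ 3 + 378.151ms (3/4)
5. 1890.756ms @ 15/4 + 378.151ms (3/4)
6. 2268.908ms @ 9/2 + 756.303ms (3/2)
7. 3025.21ms @ 6 + 756.303ms (3/2)
8. 3781.513ms @ 15/2 + 756.303ms (3/2)
9. 4537.815ms @ 9 + 252.101ms (1/2)
10. 4789.916ms @ 19/2 + 252.101ms (1/2)
11. 5042.017ms @ 10 + 252.101ms (1/2)
12. 5294.118ms @ 21/2 + 756.303ms (3/2)

note 9 onset = 9b = 4537.815ms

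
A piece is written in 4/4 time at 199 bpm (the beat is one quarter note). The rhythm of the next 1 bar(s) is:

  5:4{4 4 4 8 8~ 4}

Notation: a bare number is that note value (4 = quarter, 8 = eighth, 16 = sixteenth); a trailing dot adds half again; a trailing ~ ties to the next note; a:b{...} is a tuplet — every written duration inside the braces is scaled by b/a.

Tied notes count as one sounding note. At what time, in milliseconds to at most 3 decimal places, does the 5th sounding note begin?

note 5 onset = 14/5b = 844.221ms

1. 0.0ms @ 0 + 241.206ms (4/5)
2. 241.206ms @ 4/5 + 241.206ms (4/5)
3. 482.412ms @ 8/5 + 241.206ms (4/5)
4. 723.618ms @ 12/5 + 120.603ms (2/5)
5. 844.221ms @ 14/5 + 361.809ms (6/5)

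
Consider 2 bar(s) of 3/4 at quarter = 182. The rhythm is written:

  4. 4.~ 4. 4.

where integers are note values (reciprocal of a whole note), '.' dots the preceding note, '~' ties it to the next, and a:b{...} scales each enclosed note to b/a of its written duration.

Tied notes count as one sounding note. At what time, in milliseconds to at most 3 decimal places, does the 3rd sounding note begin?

note 3 onset = 9/2b = 1483.516ms

1. 0.0ms @ 0 + 494.505ms (3/2)
2. 494.505ms @ 3/2 + 989.011ms (3)
3. 1483.516ms @ 9/2 + 494.505ms (3/2)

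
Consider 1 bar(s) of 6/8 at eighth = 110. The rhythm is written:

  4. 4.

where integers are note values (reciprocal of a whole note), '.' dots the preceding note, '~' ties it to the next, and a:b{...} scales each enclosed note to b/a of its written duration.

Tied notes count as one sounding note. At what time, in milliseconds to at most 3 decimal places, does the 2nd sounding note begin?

1. 0.0ms @ 0 + 1636.364ms (3)
2. 1636.364ms @ 3 + 1636.364ms (3)

note 2 onset = 3b = 1636.364ms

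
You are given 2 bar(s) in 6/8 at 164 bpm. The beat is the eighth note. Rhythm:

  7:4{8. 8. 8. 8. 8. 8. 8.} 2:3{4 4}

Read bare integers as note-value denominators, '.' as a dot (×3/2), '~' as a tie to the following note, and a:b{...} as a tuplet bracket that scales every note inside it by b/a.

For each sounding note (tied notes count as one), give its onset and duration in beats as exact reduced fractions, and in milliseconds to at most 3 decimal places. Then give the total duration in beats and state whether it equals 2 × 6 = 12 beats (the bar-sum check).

1) 0.0ms=0b +313.589ms=6/7b
2) 313.589ms=6/7b +313.589ms=6/7b
3) 627.178ms=12/7b +313.589ms=6/7b
4) 940.767ms=18/7b +313.589ms=6/7b
5) 1254.355ms=24/7b +313.589ms=6/7b
6) 1567.944ms=30/7b +313.589ms=6/7b
7) 1881.533ms=36/7b +313.589ms=6/7b
8) 2195.122ms=6b +1097.561ms=3b
9) 3292.683ms=9b +1097.561ms=3b
Σ=12b of 12 (164bpm 6/8) — PASS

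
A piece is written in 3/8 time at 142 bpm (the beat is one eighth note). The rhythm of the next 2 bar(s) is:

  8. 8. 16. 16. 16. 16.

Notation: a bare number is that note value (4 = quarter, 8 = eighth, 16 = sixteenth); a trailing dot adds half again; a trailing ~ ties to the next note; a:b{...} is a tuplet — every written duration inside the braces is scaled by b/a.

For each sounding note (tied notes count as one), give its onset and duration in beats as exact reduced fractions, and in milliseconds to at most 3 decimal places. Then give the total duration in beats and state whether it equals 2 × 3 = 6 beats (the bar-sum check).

1) 0.0ms=0b +633.803ms=3/2b
2) 633.803ms=3/2b +633.803ms=3/2b
3) 1267.606ms=3b +316.901ms=3/4b
4) 1584.507ms=15/4b +316.901ms=3/4b
5) 1901.408ms=9/2b +316.901ms=3/4b
6) 2218.31ms=21/4b +316.901ms=3/4b
Σ=6b of 6 (142bpm 3/8) — PASS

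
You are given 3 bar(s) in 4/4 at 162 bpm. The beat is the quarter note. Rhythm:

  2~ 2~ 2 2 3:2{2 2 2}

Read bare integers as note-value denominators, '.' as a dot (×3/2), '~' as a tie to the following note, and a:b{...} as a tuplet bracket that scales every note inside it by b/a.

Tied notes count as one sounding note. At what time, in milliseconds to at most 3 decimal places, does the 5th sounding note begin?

1. 0.0ms @ 0 + 2222.222ms (6)
2. 2222.222ms @ 6 + 740.741ms (2)
3. 2962.963ms @ 8 + 493.827ms (4/3)
4. 3456.79ms @ 28/3 + 493.827ms (4/3)
5. 3950.617ms @ 32/3 + 493.827ms (4/3)

note 5 onset = 32/3b = 3950.617ms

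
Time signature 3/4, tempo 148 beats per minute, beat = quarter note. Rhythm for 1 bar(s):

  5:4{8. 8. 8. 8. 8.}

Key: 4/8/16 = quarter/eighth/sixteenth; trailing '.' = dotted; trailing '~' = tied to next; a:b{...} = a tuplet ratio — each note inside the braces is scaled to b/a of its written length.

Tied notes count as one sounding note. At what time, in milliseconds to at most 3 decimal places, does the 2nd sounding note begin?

note 2 onset = 3/5b = 243.243ms

1. 0.0ms @ 0 + 243.243ms (3/5)
2. 243.243ms @ 3/5 + 243.243ms (3/5)
3. 486.486ms @ 6/5 + 243.243ms (3/5)
4. 729.73ms @ 9/5 + 243.243ms (3/5)
5. 972.973ms @ 12/5 + 243.243ms (3/5)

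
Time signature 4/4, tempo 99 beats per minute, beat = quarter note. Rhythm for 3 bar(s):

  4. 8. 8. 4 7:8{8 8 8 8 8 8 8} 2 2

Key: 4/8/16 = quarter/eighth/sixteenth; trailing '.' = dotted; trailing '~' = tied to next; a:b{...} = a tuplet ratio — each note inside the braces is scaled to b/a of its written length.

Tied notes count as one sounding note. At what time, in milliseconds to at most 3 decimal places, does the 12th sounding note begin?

1. 0.0ms @ 0 + 909.091ms (3/2)
2. 909.091ms @ 3/2 + 454.545ms (3/4)
3. 1363.636ms @ 9/4 + 454.545ms (3/4)
4. 1818.182ms @ 3 + 606.061ms (1)
5. 2424.242ms @ 4 + 346.32ms (4/7)
6. 2770.563ms @ 32/7 + 346.32ms (4/7)
7. 3116.883ms @ 36/7 + 346.32ms (4/7)
8. 3463.203ms @ 40/7 + 346.32ms (4/7)
9. 3809.524ms @ 44/7 + 346.32ms (4/7)
10. 4155.844ms @ 48/7 + 346.32ms (4/7)
11. 4502.165ms @ 52/7 + 346.32ms (4/7)
12. 4848.485ms @ 8 + 1212.121ms (2)
13. 6060.606ms @ 10 + 1212.121ms (2)

note 12 onset = 8b = 4848.485ms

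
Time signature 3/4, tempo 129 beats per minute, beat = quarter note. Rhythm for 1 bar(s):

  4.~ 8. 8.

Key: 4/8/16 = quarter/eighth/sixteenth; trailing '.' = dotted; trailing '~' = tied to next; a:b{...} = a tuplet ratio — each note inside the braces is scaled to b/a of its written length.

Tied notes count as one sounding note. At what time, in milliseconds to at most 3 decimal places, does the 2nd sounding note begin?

note 2 onset = 9/4b = 1046.512ms

1. 0.0ms @ 0 + 1046.512ms (9/4)
2. 1046.512ms @ 9/4 + 348.837ms (3/4)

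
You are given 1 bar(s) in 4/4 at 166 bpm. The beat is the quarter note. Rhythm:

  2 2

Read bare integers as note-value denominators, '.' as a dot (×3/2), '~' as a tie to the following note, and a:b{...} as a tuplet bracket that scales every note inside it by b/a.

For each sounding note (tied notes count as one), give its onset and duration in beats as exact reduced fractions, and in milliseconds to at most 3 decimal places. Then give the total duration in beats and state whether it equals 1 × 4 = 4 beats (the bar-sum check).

1) 0.0ms=0b +722.892ms=2b
2) 722.892ms=2b +722.892ms=2b
Σ=4b of 4 (166bpm 4/4) — PASS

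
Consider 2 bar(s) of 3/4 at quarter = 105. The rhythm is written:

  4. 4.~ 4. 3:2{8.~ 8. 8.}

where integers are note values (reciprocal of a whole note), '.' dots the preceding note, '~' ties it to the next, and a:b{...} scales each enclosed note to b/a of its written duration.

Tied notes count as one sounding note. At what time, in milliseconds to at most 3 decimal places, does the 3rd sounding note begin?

note 3 onset = 9/2b = 2571.429ms

1. 0.0ms @ 0 + 857.143ms (3/2)
2. 857.143ms @ 3/2 + 1714.286ms (3)
3. 2571.429ms @ 9/2 + 571.429ms (1)
4. 3142.857ms @ 11/2 + 285.714ms (1/2)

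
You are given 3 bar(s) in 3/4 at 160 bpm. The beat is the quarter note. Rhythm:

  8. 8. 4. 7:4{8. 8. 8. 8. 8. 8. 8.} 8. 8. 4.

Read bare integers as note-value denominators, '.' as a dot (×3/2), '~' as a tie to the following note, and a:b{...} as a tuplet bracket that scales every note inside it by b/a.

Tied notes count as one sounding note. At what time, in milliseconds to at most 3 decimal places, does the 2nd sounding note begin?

1. 0.0ms @ 0 + 281.25ms (3/4)
2. 281.25ms @ 3/4 + 281.25ms (3/4)
3. 562.5ms @ 3/2 + 562.5ms (3/2)
4. 1125.0ms @ 3 + 160.714ms (3/7)
5. 1285.714ms @ 24/7 + 160.714ms (3/7)
6. 1446.429ms @ 27/7 + 160.714ms (3/7)
7. 1607.143ms @ 30/7 + 160.714ms (3/7)
8. 1767.857ms @ 33/7 + 160.714ms (3/7)
9. 1928.571ms @ 36/7 + 160.714ms (3/7)
10. 2089.286ms @ 39/7 + 160.714ms (3/7)
11. 2250.0ms @ 6 + 281.25ms (3/4)
12. 2531.25ms @ 27/4 + 281.25ms (3/4)
13. 2812.5ms @ 15/2 + 562.5ms (3/2)

note 2 onset = 3/4b = 281.25ms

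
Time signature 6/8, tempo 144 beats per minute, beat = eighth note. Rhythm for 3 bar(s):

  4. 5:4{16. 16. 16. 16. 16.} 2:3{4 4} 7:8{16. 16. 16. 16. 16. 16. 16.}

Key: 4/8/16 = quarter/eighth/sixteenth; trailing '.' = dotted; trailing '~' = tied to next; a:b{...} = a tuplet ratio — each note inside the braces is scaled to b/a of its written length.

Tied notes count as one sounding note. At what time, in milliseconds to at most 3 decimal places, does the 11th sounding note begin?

1. 0.0ms @ 0 + 1250.0ms (3)
2. 1250.0ms @ 3 + 250.0ms (3/5)
3. 1500.0ms @ 18/5 + 250.0ms (3/5)
4. 1750.0ms @ 21/5 + 250.0ms (3/5)
5. 2000.0ms @ 24/5 + 250.0ms (3/5)
6. 2250.0ms @ 27/5 + 250.0ms (3/5)
7. 2500.0ms @ 6 + 1250.0ms (3)
8. 3750.0ms @ 9 + 1250.0ms (3)
9. 5000.0ms @ 12 + 357.143ms (6/7)
10. 5357.143ms @ 90/7 + 357.143ms (6/7)
11. 5714.286ms @ 96/7 + 357.143ms (6/7)
12. 6071.429ms @ 102/7 + 357.143ms (6/7)
13. 6428.571ms @ 108/7 + 357.143ms (6/7)
14. 6785.714ms @ 114/7 + 357.143ms (6/7)
15. 7142.857ms @ 120/7 + 357.143ms (6/7)

note 11 onset = 96/7b = 5714.286ms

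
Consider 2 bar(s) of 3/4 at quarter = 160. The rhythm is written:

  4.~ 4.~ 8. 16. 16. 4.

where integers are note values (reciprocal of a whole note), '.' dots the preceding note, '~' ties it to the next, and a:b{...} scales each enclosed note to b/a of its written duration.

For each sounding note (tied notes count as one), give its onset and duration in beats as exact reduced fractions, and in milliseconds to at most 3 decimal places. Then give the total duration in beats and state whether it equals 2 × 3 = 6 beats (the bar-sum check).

1) 0.0ms=0b +1406.25ms=15/4b
2) 1406.25ms=15/4b +140.625ms=3/8b
3) 1546.875ms=33/8b +140.625ms=3/8b
4) 1687.5ms=9/2b +562.5ms=3/2b
Σ=6b of 6 (160bpm 3/4) — PASS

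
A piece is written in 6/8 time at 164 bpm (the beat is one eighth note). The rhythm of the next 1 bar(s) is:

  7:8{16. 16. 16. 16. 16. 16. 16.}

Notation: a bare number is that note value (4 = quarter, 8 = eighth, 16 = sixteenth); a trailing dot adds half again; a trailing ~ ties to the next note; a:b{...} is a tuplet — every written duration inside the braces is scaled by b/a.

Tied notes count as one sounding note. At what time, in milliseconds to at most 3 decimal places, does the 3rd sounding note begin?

note 3 onset = 12/7b = 627.178ms

1. 0.0ms @ 0 + 313.589ms (6/7)
2. 313.589ms @ 6/7 + 313.589ms (6/7)
3. 627.178ms @ 12/7 + 313.589ms (6/7)
4. 940.767ms @ 18/7 + 313.589ms (6/7)
5. 1254.355ms @ 24/7 + 313.589ms (6/7)
6. 1567.944ms @ 30/7 + 313.589ms (6/7)
7. 1881.533ms @ 36/7 + 313.589ms (6/7)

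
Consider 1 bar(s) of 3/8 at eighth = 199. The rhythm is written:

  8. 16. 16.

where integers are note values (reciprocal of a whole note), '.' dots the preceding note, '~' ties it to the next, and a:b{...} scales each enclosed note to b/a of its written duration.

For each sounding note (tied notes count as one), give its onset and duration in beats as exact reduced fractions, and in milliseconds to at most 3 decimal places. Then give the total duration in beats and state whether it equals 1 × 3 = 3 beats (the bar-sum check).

1) 0.0ms=0b +452.261ms=3/2b
2) 452.261ms=3/2b +226.131ms=3/4b
3) 678.392ms=9/4b +226.131ms=3/4b
Σ=3b of 3 (199bpm 3/8) — PASS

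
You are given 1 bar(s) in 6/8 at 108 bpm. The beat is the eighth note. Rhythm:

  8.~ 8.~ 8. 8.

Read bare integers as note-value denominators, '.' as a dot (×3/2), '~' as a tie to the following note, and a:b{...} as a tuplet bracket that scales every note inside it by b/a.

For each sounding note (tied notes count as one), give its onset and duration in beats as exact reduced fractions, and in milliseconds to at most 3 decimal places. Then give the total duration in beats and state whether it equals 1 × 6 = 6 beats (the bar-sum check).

1) 0.0ms=0b +2500.0ms=9/2b
2) 2500.0ms=9/2b +833.333ms=3/2b
Σ=6b of 6 (108bpm 6/8) — PASS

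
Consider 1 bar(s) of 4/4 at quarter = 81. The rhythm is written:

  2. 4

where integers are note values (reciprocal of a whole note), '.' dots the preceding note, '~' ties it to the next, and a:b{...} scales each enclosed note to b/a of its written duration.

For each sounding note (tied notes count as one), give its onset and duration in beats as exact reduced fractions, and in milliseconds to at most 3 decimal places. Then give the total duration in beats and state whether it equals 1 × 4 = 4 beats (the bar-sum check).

1) 0.0ms=0b +2222.222ms=3b
2) 2222.222ms=3b +740.741ms=1b
Σ=4b of 4 (81bpm 4/4) — PASS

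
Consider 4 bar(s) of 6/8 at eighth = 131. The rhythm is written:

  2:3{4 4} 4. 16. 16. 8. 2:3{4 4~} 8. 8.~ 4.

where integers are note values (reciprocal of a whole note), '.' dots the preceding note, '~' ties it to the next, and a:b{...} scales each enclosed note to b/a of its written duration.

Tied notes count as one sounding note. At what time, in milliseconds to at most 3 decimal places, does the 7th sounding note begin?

1. 0.0ms @ 0 + 1374.046ms (3)
2. 1374.046ms @ 3 + 1374.046ms (3)
3. 2748.092ms @ 6 + 1374.046ms (3)
4. 4122.137ms @ 9 + 343.511ms (3/4)
5. 4465.649ms @ 39/4 + 343.511ms (3/4)
6. 4809.16ms @ 21/2 + 687.023ms (3/2)
7. 5496.183ms @ 12 + 1374.046ms (3)
8. 6870.229ms @ 15 + 2061.069ms (9/2)
9. 8931.298ms @ 39/2 + 2061.069ms (9/2)

note 7 onset = 12b = 5496.183ms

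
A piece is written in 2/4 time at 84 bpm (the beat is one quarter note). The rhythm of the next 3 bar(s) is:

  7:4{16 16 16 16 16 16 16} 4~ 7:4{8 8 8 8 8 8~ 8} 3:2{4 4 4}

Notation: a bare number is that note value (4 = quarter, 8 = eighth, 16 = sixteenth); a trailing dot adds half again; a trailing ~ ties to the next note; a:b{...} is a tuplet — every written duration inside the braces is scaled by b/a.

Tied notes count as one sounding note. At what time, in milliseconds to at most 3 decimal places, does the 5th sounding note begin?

note 5 onset = 4/7b = 408.163ms

1. 0.0ms @ 0 + 102.041ms (1/7)
2. 102.041ms @ 1/7 + 102.041ms (1/7)
3. 204.082ms @ 2/7 + 102.041ms (1/7)
4. 306.122ms @ 3/7 + 102.041ms (1/7)
5. 408.163ms @ 4/7 + 102.041ms (1/7)
6. 510.204ms @ 5/7 + 102.041ms (1/7)
7. 612.245ms @ 6/7 + 102.041ms (1/7)
8. 714.286ms @ 1 + 918.367ms (9/7)
9. 1632.653ms @ 16/7 + 204.082ms (2/7)
10. 1836.735ms @ 18/7 + 204.082ms (2/7)
11. 2040.816ms @ 20/7 + 204.082ms (2/7)
12. 2244.898ms @ 22/7 + 204.082ms (2/7)
13. 2448.98ms @ 24/7 + 408.163ms (4/7)
14. 2857.143ms @ 4 + 476.19ms (2/3)
15. 3333.333ms @ 14/3 + 476.19ms (2/3)
16. 3809.524ms @ 16/3 + 476.19ms (2/3)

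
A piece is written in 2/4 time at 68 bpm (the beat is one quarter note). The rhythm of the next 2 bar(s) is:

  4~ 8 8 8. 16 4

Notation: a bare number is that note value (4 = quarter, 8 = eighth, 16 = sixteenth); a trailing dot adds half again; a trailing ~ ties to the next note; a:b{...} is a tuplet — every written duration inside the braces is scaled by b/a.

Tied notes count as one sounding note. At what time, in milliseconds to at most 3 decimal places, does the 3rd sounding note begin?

note 3 onset = 2b = 1764.706ms

1. 0.0ms @ 0 + 1323.529ms (3/2)
2. 1323.529ms @ 3/2 + 441.176ms (1/2)
3. 1764.706ms @ 2 + 661.765ms (3/4)
4. 2426.471ms @ 11/4 + 220.588ms (1/4)
5. 2647.059ms @ 3 + 882.353ms (1)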